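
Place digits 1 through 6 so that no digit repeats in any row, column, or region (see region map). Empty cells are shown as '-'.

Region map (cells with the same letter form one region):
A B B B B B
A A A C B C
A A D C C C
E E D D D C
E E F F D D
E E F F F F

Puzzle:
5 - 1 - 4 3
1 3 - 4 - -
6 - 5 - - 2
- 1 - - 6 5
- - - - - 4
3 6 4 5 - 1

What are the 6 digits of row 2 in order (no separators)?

132456

r1c2 = 2 (sole candidate).
r1c4 = 6 (sole candidate).
r2c3 = 2: row 2 has {1,3,4}; col 3 has {1,4,5}; region has {1,3,5,6} → only 2 remains.
r2c5 = 5: row 2 has {1,2,3,4}; col 5 has {4,6}; region has {1,2,3,4,6} → only 5 remains.
r2c6 = 6: row 2 has {1,2,3,4,5}; col 6 has {1,2,3,4,5}; region has {2,4,5} → only 6 remains.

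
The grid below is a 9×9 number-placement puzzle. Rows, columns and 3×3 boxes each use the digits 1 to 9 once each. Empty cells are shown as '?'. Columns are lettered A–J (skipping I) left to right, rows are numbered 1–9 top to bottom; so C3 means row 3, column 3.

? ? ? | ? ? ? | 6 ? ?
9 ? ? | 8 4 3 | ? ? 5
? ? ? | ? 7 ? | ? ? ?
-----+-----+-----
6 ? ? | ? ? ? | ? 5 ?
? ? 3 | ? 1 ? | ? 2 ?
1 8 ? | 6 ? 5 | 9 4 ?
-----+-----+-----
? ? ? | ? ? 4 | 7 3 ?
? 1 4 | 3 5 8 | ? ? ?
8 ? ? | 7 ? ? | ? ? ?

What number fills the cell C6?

2

G5 = 8: row 5 has {1,2,3}; col 7 has {6,7,9}; box has {2,4,5,9} → only 8 remains.
G8 = 2: row 8 has {1,3,4,5,8}; col 7 has {6,7,8,9}; box has {3,7} → only 2 remains.
G2 = 1: row 2 has {3,4,5,8,9}; col 7 has {2,6,7,8,9}; box has {5,6} → only 1 remains.
H2 = 7: row 2 has {1,3,4,5,8,9}; col 8 has {2,3,4,5}; box has {1,5,6} → only 7 remains.
G4 = 3: row 4 has {5,6}; col 7 has {1,2,6,7,8,9}; box has {2,4,5,8,9} → only 3 remains.
J6 = 7: row 6 has {1,4,5,6,8,9}; col 9 has {5}; box has {2,3,4,5,8,9} → only 7 remains.
A8 = 7: row 8 has {1,2,3,4,5,8}; col 1 has {1,6,8,9}; box has {1,4,8} → only 7 remains.
G3 = 4: row 3 has {7}; col 7 has {1,2,3,6,7,8,9}; box has {1,5,6,7} → only 4 remains.
J4 = 1: row 4 has {3,5,6}; col 9 has {5,7}; box has {2,3,4,5,7,8,9} → only 1 remains.
J5 = 6: row 5 has {1,2,3,8}; col 9 has {1,5,7}; box has {1,2,3,4,5,7,8,9} → only 6 remains.
C6 = 2: row 6 has {1,4,5,6,7,8,9}; col 3 has {3,4}; box has {1,3,6,8} → only 2 remains.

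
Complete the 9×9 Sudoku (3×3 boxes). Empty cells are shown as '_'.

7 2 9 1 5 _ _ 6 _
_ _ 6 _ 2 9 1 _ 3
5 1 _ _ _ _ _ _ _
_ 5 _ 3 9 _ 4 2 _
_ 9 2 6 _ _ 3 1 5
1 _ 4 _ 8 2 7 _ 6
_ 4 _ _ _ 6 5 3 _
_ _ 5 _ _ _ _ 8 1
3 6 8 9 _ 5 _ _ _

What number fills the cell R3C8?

R1C7 = 8: row 1 has {1,2,5,6,7,9}; col 7 has {1,3,4,5,7}; box has {1,3,6} → only 8 remains.
R1C9 = 4: row 1 has {1,2,5,6,7,8,9}; col 9 has {1,3,5,6}; box has {1,3,6,8} → only 4 remains.
R2C2 = 8: row 2 has {1,2,3,6,9}; col 2 has {1,2,4,5,6,9}; box has {1,2,5,6,7,9} → only 8 remains.
R3C3 = 3: row 3 has {1,5}; col 3 has {2,4,5,6,8,9}; box has {1,2,5,6,7,8,9} → only 3 remains.
R4C3 = 7: row 4 has {2,3,4,5,9}; col 3 has {2,3,4,5,6,8,9}; box has {1,2,4,5,9} → only 7 remains.
R4C6 = 1: row 4 has {2,3,4,5,7,9}; col 6 has {2,5,6,9}; box has {2,3,6,8,9} → only 1 remains.
R4C9 = 8: row 4 has {1,2,3,4,5,7,9}; col 9 has {1,3,4,5,6}; box has {1,2,3,4,5,6,7} → only 8 remains.
R5C1 = 8: row 5 has {1,2,3,5,6,9}; col 1 has {1,3,5,7}; box has {1,2,4,5,7,9} → only 8 remains.
R6C2 = 3: row 6 has {1,2,4,6,7,8}; col 2 has {1,2,4,5,6,8,9}; box has {1,2,4,5,7,8,9} → only 3 remains.
R6C4 = 5: row 6 has {1,2,3,4,6,7,8}; col 4 has {1,3,6,9}; box has {1,2,3,6,8,9} → only 5 remains.
R6C8 = 9: row 6 has {1,2,3,4,5,6,7,8}; col 8 has {1,2,3,6,8}; box has {1,2,3,4,5,6,7,8} → only 9 remains.
R7C3 = 1: row 7 has {3,4,5,6}; col 3 has {2,3,4,5,6,7,8,9}; box has {3,4,5,6,8} → only 1 remains.
R7C5 = 7: row 7 has {1,3,4,5,6}; col 5 has {2,5,8,9}; box has {5,6,9} → only 7 remains.
R8C2 = 7: row 8 has {1,5,8}; col 2 has {1,2,3,4,5,6,8,9}; box has {1,3,4,5,6,8} → only 7 remains.
R9C7 = 2: row 9 has {3,5,6,8,9}; col 7 has {1,3,4,5,7,8}; box has {1,3,5,8} → only 2 remains.
R9C9 = 7: row 9 has {2,3,5,6,8,9}; col 9 has {1,3,4,5,6,8}; box has {1,2,3,5,8} → only 7 remains.
R1C6 = 3: row 1 has {1,2,4,5,6,7,8,9}; col 6 has {1,2,5,6,9}; box has {1,2,5,9} → only 3 remains.
R2C1 = 4: row 2 has {1,2,3,6,8,9}; col 1 has {1,3,5,7,8}; box has {1,2,3,5,6,7,8,9} → only 4 remains.
R2C4 = 7: row 2 has {1,2,3,4,6,8,9}; col 4 has {1,3,5,6,9}; box has {1,2,3,5,9} → only 7 remains.
R2C8 = 5: row 2 has {1,2,3,4,6,7,8,9}; col 8 has {1,2,3,6,8,9}; box has {1,3,4,6,8} → only 5 remains.
R3C7 = 9: row 3 has {1,3,5}; col 7 has {1,2,3,4,5,7,8}; box has {1,3,4,5,6,8} → only 9 remains.
R3C8 = 7: row 3 has {1,3,5,9}; col 8 has {1,2,3,5,6,8,9}; box has {1,3,4,5,6,8,9} → only 7 remains.

7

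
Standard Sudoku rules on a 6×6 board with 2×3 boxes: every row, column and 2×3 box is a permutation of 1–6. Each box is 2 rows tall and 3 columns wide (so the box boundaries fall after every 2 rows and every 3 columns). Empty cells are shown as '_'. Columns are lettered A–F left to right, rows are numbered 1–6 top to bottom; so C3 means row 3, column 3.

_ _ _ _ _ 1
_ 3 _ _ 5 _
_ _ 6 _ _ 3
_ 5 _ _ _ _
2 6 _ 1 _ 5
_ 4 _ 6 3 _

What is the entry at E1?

B1 = 2: row 1 has {1}; col 2 has {3,4,5,6}; box has {3} → only 2 remains.
B3 = 1: row 3 has {3,6}; col 2 has {2,3,4,5,6}; box has {5,6} → only 1 remains.
C5 = 3: row 5 has {1,2,5,6}; col 3 has {6}; box has {2,4,6} → only 3 remains.
E5 = 4: row 5 has {1,2,3,5,6}; col 5 has {3,5}; box has {1,3,5,6} → only 4 remains.
F6 = 2: row 6 has {3,4,6}; col 6 has {1,3,5}; box has {1,3,4,5,6} → only 2 remains.
E1 = 6: row 1 has {1,2}; col 5 has {3,4,5}; box has {1,5} → only 6 remains.

6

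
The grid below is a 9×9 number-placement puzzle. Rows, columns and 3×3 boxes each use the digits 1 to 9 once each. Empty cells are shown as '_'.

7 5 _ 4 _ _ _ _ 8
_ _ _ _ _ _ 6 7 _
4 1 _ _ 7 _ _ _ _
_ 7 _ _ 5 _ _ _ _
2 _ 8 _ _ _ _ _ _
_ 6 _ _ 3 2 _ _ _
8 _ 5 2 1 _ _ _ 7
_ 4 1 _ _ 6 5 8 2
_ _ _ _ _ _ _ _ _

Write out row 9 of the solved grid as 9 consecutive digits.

R8C5 = 9 (sole candidate).
R8C1 = 3 (sole candidate).
R8C4 = 7 (sole candidate).
R2C1 = 9 (sole candidate).
R4C1 = 1 (sole candidate).
R6C1 = 5 (sole candidate).
R7C2 = 9 (sole candidate).
R9C1 = 6: row 9 has {}; col 1 has {1,2,3,4,5,7,8,9}; box has {1,3,4,5,8,9} → only 6 remains.
R9C2 = 2: row 9 has {6}; col 2 has {1,4,5,6,7,9}; box has {1,3,4,5,6,8,9} → only 2 remains.
R9C3 = 7: row 9 has {2,6}; col 3 has {1,5,8}; box has {1,2,3,4,5,6,8,9} → only 7 remains.
R5C2 = 3 (sole candidate).
R2C2 = 8 (sole candidate).
R2C5 = 2 (sole candidate).
R1C5 = 6 (sole candidate).
R2C3 = 3 (sole candidate).
R5C5 = 4 (sole candidate).
R9C5 = 8: row 9 has {2,6,7}; col 5 has {1,2,3,4,5,6,7,9}; box has {1,2,6,7,9} → only 8 remains.
R1C3 = 2 (sole candidate).
R3C3 = 6 (sole candidate).
R2C9 = 4 (hidden single in row 2).
R6C7 = 7 (hidden single in row 6).
R5C6 = 7 (hidden single in row 5).
R6C4 = 8 (hidden single in row 6).
R4C6 = 9 (sole candidate).
R4C3 = 4 (sole candidate).
R4C4 = 6 (sole candidate).
R4C9 = 3 (sole candidate).
R5C4 = 1 (sole candidate).
R5C7 = 9 (sole candidate).
R6C3 = 9 (sole candidate).
R6C9 = 1 (sole candidate).
R9C9 = 9: row 9 has {2,6,7,8}; col 9 has {1,2,3,4,7,8}; box has {2,5,7,8} → only 9 remains.
R2C4 = 5 (sole candidate).
R2C6 = 1 (sole candidate).
R3C9 = 5 (sole candidate).
R4C8 = 2 (sole candidate).
R5C9 = 6 (sole candidate).
R6C8 = 4 (sole candidate).
R9C4 = 3: row 9 has {2,6,7,8,9}; col 4 has {1,2,4,5,6,7,8}; box has {1,2,6,7,8,9} → only 3 remains.
R9C8 = 1: row 9 has {2,3,6,7,8,9}; col 8 has {2,4,7,8}; box has {2,5,7,8,9} → only 1 remains.
R1C6 = 3 (sole candidate).
R1C7 = 1 (sole candidate).
R1C8 = 9 (sole candidate).
R3C4 = 9 (sole candidate).
R3C6 = 8 (sole candidate).
R3C8 = 3 (sole candidate).
R4C7 = 8 (sole candidate).
R5C8 = 5 (sole candidate).
R7C6 = 4 (sole candidate).
R7C7 = 3 (sole candidate).
R7C8 = 6 (sole candidate).
R9C6 = 5: row 9 has {1,2,3,6,7,8,9}; col 6 has {1,2,3,4,6,7,8,9}; box has {1,2,3,4,6,7,8,9} → only 5 remains.
R9C7 = 4: row 9 has {1,2,3,5,6,7,8,9}; col 7 has {1,3,5,6,7,8,9}; box has {1,2,3,5,6,7,8,9} → only 4 remains.

627385419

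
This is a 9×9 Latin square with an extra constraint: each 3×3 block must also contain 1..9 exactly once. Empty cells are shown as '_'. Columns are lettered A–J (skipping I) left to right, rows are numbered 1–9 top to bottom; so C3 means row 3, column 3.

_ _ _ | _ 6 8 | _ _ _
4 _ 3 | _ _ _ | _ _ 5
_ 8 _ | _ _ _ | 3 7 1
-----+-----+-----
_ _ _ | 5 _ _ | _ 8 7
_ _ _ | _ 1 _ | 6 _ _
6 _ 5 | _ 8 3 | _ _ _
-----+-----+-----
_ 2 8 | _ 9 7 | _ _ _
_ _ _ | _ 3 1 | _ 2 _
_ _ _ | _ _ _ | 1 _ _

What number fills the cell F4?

6

D1 = 3 (hidden single in row 1).
G2 = 8 (hidden single in row 2).
C3 = 6 (hidden single in row 3).
H2 = 6 (hidden single in row 2).
F4 = 6: in row 4, 6 can only go here (every other open cell in that row sees a 6).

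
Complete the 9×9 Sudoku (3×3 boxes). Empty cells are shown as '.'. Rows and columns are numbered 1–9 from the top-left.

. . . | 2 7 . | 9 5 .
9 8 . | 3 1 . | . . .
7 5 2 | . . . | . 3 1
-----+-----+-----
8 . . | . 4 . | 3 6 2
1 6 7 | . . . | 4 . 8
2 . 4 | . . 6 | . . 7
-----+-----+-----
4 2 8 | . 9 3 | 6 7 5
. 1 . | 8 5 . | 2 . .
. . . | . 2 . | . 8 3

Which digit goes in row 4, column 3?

row 2, column 3 = 6: row 2 has {1,3,8,9}; col 3 has {2,4,7,8}; box has {2,5,7,8,9} → only 6 remains.
row 2, column 7 = 7: row 2 has {1,3,6,8,9}; col 7 has {2,3,4,6,9}; box has {1,3,5,9} → only 7 remains.
row 2, column 9 = 4: row 2 has {1,3,6,7,8,9}; col 9 has {1,2,3,5,7,8}; box has {1,3,5,7,9} → only 4 remains.
row 3, column 7 = 8: row 3 has {1,2,3,5,7}; col 7 has {2,3,4,6,7,9}; box has {1,3,4,5,7,9} → only 8 remains.
row 4, column 2 = 9: row 4 has {2,3,4,6,8}; col 2 has {1,2,5,6,8}; box has {1,2,4,6,7,8} → only 9 remains.
row 4, column 3 = 5: row 4 has {2,3,4,6,8,9}; col 3 has {2,4,6,7,8}; box has {1,2,4,6,7,8,9} → only 5 remains.

5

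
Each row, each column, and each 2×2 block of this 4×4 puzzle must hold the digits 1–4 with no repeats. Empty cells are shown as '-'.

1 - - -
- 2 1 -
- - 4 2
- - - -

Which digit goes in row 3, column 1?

row 3, column 1 = 3: row 3 has {2,4}; col 1 has {1}; box has {} → only 3 remains.

3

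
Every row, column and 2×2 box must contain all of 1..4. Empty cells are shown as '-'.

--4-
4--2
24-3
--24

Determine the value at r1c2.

2

r1c4 = 1 (sole candidate).
r2c3 = 3 (sole candidate).
r3c3 = 1 (sole candidate).
r1c1 = 3 (sole candidate).
r1c2 = 2: row 1 has {1,3,4}; col 2 has {4}; box has {3,4} → only 2 remains.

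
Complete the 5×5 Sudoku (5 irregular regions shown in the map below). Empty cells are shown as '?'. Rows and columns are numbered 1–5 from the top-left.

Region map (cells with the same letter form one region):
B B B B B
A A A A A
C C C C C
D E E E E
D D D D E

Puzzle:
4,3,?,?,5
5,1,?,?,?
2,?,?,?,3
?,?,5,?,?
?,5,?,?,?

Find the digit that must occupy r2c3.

r3c2 = 4 (sole candidate).
r3c3 = 1 (sole candidate).
r3c4 = 5 (sole candidate).
r4c2 = 2 (sole candidate).
r1c3 = 2 (sole candidate).
r1c4 = 1 (sole candidate).
r5c4 = 2 (hidden single in row 5).
r2c5 = 2 (hidden single in row 2).
r5c3 = 4 (hidden single in region D).
r2c3 = 3: row 2 has {1,2,5}; col 3 has {1,2,4,5}; region has {1,2,5} → only 3 remains.

3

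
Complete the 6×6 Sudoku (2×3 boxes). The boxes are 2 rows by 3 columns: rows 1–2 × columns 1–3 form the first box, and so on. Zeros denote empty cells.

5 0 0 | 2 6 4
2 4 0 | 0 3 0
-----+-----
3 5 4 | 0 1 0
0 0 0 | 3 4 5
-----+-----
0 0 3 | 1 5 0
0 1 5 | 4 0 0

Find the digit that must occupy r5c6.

r1c2 = 3 (sole candidate).
r1c3 = 1 (sole candidate).
r2c3 = 6 (sole candidate).
r2c4 = 5 (sole candidate).
r2c6 = 1 (sole candidate).
r3c4 = 6 (sole candidate).
r3c6 = 2 (sole candidate).
r4c3 = 2 (sole candidate).
r5c6 = 6: row 5 has {1,3,5}; col 6 has {1,2,4,5}; box has {1,4,5} → only 6 remains.

6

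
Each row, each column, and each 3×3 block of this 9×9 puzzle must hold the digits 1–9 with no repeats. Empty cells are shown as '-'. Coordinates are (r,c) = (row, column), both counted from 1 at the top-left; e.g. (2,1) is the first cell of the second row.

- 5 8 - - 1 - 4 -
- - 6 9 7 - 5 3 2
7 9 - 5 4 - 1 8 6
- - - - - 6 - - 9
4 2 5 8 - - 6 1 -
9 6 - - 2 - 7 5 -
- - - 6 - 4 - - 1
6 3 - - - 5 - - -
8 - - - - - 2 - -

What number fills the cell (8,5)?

(1,7) = 9 (sole candidate).
(1,9) = 7 (sole candidate).
(2,1) = 1 (sole candidate).
(2,2) = 4 (sole candidate).
(2,6) = 8 (sole candidate).
(4,1) = 3 (sole candidate).
(4,8) = 2 (sole candidate).
(5,9) = 3 (sole candidate).
(6,3) = 1 (sole candidate).
(6,6) = 3 (sole candidate).
(7,2) = 7 (sole candidate).
(7,8) = 9 (sole candidate).
(8,8) = 7 (sole candidate).
(9,2) = 1 (sole candidate).
(9,8) = 6 (sole candidate).
(1,1) = 2 (sole candidate).
(1,4) = 3 (sole candidate).
(1,5) = 6 (sole candidate).
(3,3) = 3 (sole candidate).
(3,6) = 2 (sole candidate).
(4,2) = 8 (sole candidate).
(4,3) = 7 (sole candidate).
(4,7) = 4 (sole candidate).
(5,5) = 9 (sole candidate).
(5,6) = 7 (sole candidate).
(6,4) = 4 (sole candidate).
(6,9) = 8 (sole candidate).
(7,1) = 5 (sole candidate).
(7,3) = 2 (sole candidate).
(8,7) = 8 (sole candidate).
(8,9) = 4 (sole candidate).
(9,4) = 7 (sole candidate).
(9,5) = 3 (sole candidate).
(9,6) = 9 (sole candidate).
(9,9) = 5 (sole candidate).
(4,4) = 1 (sole candidate).
(4,5) = 5 (sole candidate).
(7,5) = 8 (sole candidate).
(7,7) = 3 (sole candidate).
(8,3) = 9 (sole candidate).
(8,4) = 2 (sole candidate).
(8,5) = 1: row 8 has {2,3,4,5,6,7,8,9}; col 5 has {2,3,4,5,6,7,8,9}; box has {2,3,4,5,6,7,8,9} → only 1 remains.

1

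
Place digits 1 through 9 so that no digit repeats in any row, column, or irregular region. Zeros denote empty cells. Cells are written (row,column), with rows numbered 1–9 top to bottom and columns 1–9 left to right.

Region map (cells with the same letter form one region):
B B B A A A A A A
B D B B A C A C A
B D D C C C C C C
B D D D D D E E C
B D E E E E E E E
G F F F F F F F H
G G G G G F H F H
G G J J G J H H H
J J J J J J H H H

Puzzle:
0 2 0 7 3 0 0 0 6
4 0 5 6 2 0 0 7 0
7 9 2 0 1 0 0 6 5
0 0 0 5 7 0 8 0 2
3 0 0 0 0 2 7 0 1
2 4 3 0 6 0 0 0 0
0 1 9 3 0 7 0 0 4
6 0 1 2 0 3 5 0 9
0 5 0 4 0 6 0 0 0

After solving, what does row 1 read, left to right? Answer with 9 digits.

(1,3) = 8: row 1 has {2,3,6,7}; col 3 has {1,2,3,5,9}; region has {2,3,4,5,6,7} → only 8 remains.
(2,9) = 8 (sole candidate).
(3,4) = 8 (sole candidate).
(3,6) = 4 (sole candidate).
(3,7) = 3 (sole candidate).
(4,6) = 1 (sole candidate).
(5,4) = 9 (sole candidate).
(6,4) = 1 (sole candidate).
(6,7) = 9 (sole candidate).
(6,9) = 7 (sole candidate).
(8,8) = 8 (sole candidate).
(9,3) = 7 (sole candidate).
(9,9) = 3 (sole candidate).
(2,2) = 3 (sole candidate).
(2,6) = 9 (sole candidate).
(2,7) = 1 (sole candidate).
(4,1) = 9 (sole candidate).
(4,2) = 6 (sole candidate).
(4,3) = 4 (sole candidate).
(4,8) = 3 (sole candidate).
(5,2) = 8 (sole candidate).
(5,3) = 6 (sole candidate).
(6,8) = 5 (sole candidate).
(7,8) = 2 (sole candidate).
(8,2) = 7 (sole candidate).
(8,5) = 4 (sole candidate).
(9,1) = 8 (sole candidate).
(9,5) = 9 (sole candidate).
(9,7) = 2 (sole candidate).
(9,8) = 1 (sole candidate).
(1,1) = 1: row 1 has {2,3,6,7,8}; col 1 has {2,3,4,6,7,8,9}; region has {2,3,4,5,6,7,8,9} → only 1 remains.
(1,6) = 5: row 1 has {1,2,3,6,7,8}; col 6 has {1,2,3,4,6,7,9}; region has {1,2,3,6,7,8} → only 5 remains.
(1,7) = 4: row 1 has {1,2,3,5,6,7,8}; col 7 has {1,2,3,5,7,8,9}; region has {1,2,3,5,6,7,8} → only 4 remains.
(1,8) = 9: row 1 has {1,2,3,4,5,6,7,8}; col 8 has {1,2,3,5,6,7,8}; region has {1,2,3,4,5,6,7,8} → only 9 remains.

128735496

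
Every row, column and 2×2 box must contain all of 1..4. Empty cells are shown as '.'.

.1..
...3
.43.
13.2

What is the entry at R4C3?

R1C4 = 4: row 1 has {1}; col 4 has {2,3}; box has {3} → only 4 remains.
R2C2 = 2: row 2 has {3}; col 2 has {1,3,4}; box has {1} → only 2 remains.
R2C3 = 1: row 2 has {2,3}; col 3 has {3}; box has {3,4} → only 1 remains.
R3C1 = 2: row 3 has {3,4}; col 1 has {1}; box has {1,3,4} → only 2 remains.
R3C4 = 1: row 3 has {2,3,4}; col 4 has {2,3,4}; box has {2,3} → only 1 remains.
R4C3 = 4: row 4 has {1,2,3}; col 3 has {1,3}; box has {1,2,3} → only 4 remains.

4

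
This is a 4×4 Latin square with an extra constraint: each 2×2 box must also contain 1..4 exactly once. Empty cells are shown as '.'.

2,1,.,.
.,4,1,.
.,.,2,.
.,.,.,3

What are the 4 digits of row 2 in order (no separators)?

row 1, column 4 = 4: row 1 has {1,2}; col 4 has {3}; box has {1} → only 4 remains.
row 2, column 1 = 3: row 2 has {1,4}; col 1 has {2}; box has {1,2,4} → only 3 remains.
row 2, column 4 = 2: row 2 has {1,3,4}; col 4 has {3,4}; box has {1,4} → only 2 remains.

3412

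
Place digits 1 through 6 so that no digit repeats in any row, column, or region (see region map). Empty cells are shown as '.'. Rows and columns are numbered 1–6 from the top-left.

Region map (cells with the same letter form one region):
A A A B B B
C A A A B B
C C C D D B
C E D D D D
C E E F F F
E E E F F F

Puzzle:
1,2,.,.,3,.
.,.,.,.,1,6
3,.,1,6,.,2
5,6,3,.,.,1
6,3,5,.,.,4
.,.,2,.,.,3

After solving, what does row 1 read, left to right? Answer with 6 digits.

row 1, column 6 = 5: row 1 has {1,2,3}; col 6 has {1,2,3,4,6}; region has {1,2,3,6} → only 5 remains.
row 2, column 3 = 4: row 2 has {1,6}; col 3 has {1,2,3,5}; region has {1,2} → only 4 remains.
row 3, column 2 = 4: row 3 has {1,2,3,6}; col 2 has {2,3,6}; region has {1,3,5,6} → only 4 remains.
row 3, column 5 = 5: row 3 has {1,2,3,4,6}; col 5 has {1,3}; region has {1,3,6} → only 5 remains.
row 5, column 5 = 2: row 5 has {3,4,5,6}; col 5 has {1,3,5}; region has {3,4} → only 2 remains.
row 6, column 1 = 4: row 6 has {2,3}; col 1 has {1,3,5,6}; region has {2,3,5,6} → only 4 remains.
row 6, column 2 = 1: row 6 has {2,3,4}; col 2 has {2,3,4,6}; region has {2,3,4,5,6} → only 1 remains.
row 6, column 4 = 5: row 6 has {1,2,3,4}; col 4 has {6}; region has {2,3,4} → only 5 remains.
row 6, column 5 = 6: row 6 has {1,2,3,4,5}; col 5 has {1,2,3,5}; region has {2,3,4,5} → only 6 remains.
row 1, column 3 = 6: row 1 has {1,2,3,5}; col 3 has {1,2,3,4,5}; region has {1,2,4} → only 6 remains.
row 1, column 4 = 4: row 1 has {1,2,3,5,6}; col 4 has {5,6}; region has {1,2,3,5,6} → only 4 remains.

126435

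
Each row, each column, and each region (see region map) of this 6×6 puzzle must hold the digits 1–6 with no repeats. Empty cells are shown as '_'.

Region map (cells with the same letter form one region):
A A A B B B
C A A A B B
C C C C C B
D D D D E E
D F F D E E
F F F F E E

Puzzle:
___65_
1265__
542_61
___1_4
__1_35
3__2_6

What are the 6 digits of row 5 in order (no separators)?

R1C1 = 4 (sole candidate).
R1C3 = 3 (sole candidate).
R1C6 = 2 (sole candidate).
R2C5 = 4 (sole candidate).
R2C6 = 3 (sole candidate).
R3C4 = 3 (sole candidate).
R4C3 = 5 (sole candidate).
R4C5 = 2 (sole candidate).
R5C2 = 6: row 5 has {1,3,5}; col 2 has {2,4}; region has {1,2,3} → only 6 remains.
R5C4 = 4: row 5 has {1,3,5,6}; col 4 has {1,2,3,5,6}; region has {1,5} → only 4 remains.
R6C2 = 5 (sole candidate).
R6C3 = 4 (sole candidate).
R6C5 = 1 (sole candidate).
R1C2 = 1 (sole candidate).
R4C1 = 6 (sole candidate).
R4C2 = 3 (sole candidate).
R5C1 = 2: row 5 has {1,3,4,5,6}; col 1 has {1,3,4,5,6}; region has {1,3,4,5,6} → only 2 remains.

261435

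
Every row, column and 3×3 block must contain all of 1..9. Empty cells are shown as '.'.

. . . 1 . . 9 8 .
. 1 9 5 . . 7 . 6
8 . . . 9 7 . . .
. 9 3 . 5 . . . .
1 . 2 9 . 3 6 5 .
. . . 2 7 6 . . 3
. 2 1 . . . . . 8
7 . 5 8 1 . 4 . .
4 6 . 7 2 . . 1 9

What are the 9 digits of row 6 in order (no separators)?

R4C1 = 6: row 4 has {3,5,9}; col 1 has {1,4,7,8}; box has {1,2,3,9} → only 6 remains.
R4C4 = 4: row 4 has {3,5,6,9}; col 4 has {1,2,5,7,8,9}; box has {2,3,5,6,7,9} → only 4 remains.
R5C5 = 8: row 5 has {1,2,3,5,6,9}; col 5 has {1,2,5,7,9}; box has {2,3,4,5,6,7,9} → only 8 remains.
R6C1 = 5: row 6 has {2,3,6,7}; col 1 has {1,4,6,7,8}; box has {1,2,3,6,9} → only 5 remains.
R8C2 = 3: row 8 has {1,4,5,7,8}; col 2 has {1,2,6,9}; box has {1,2,4,5,6,7} → only 3 remains.
R8C6 = 9: row 8 has {1,3,4,5,7,8}; col 6 has {3,6,7}; box has {1,2,7,8} → only 9 remains.
R8C9 = 2: row 8 has {1,3,4,5,7,8,9}; col 9 has {3,6,8,9}; box has {1,4,8,9} → only 2 remains.
R9C3 = 8: row 9 has {1,2,4,6,7,9}; col 3 has {1,2,3,5,9}; box has {1,2,3,4,5,6,7} → only 8 remains.
R9C6 = 5: row 9 has {1,2,4,6,7,8,9}; col 6 has {3,6,7,9}; box has {1,2,7,8,9} → only 5 remains.
R9C7 = 3: row 9 has {1,2,4,5,6,7,8,9}; col 7 has {4,6,7,9}; box has {1,2,4,8,9} → only 3 remains.
R4C6 = 1: row 4 has {3,4,5,6,9}; col 6 has {3,5,6,7,9}; box has {2,3,4,5,6,7,8,9} → only 1 remains.
R4C9 = 7: row 4 has {1,3,4,5,6,9}; col 9 has {2,3,6,8,9}; box has {3,5,6} → only 7 remains.
R5C9 = 4: row 5 has {1,2,3,5,6,8,9}; col 9 has {2,3,6,7,8,9}; box has {3,5,6,7} → only 4 remains.
R6C3 = 4: row 6 has {2,3,5,6,7}; col 3 has {1,2,3,5,8,9}; box has {1,2,3,5,6,9} → only 4 remains.
R6C8 = 9: row 6 has {2,3,4,5,6,7}; col 8 has {1,5,8}; box has {3,4,5,6,7} → only 9 remains.
R7C1 = 9: row 7 has {1,2,8}; col 1 has {1,4,5,6,7,8}; box has {1,2,3,4,5,6,7,8} → only 9 remains.
R7C6 = 4: row 7 has {1,2,8,9}; col 6 has {1,3,5,6,7,9}; box has {1,2,5,7,8,9} → only 4 remains.
R7C7 = 5: row 7 has {1,2,4,8,9}; col 7 has {3,4,6,7,9}; box has {1,2,3,4,8,9} → only 5 remains.
R8C8 = 6: row 8 has {1,2,3,4,5,7,8,9}; col 8 has {1,5,8,9}; box has {1,2,3,4,5,8,9} → only 6 remains.
R1C6 = 2: row 1 has {1,8,9}; col 6 has {1,3,4,5,6,7,9}; box has {1,5,7,9} → only 2 remains.
R1C9 = 5: row 1 has {1,2,8,9}; col 9 has {2,3,4,6,7,8,9}; box has {6,7,8,9} → only 5 remains.
R2C6 = 8: row 2 has {1,5,6,7,9}; col 6 has {1,2,3,4,5,6,7,9}; box has {1,2,5,7,9} → only 8 remains.
R3C3 = 6: row 3 has {7,8,9}; col 3 has {1,2,3,4,5,8,9}; box has {1,8,9} → only 6 remains.
R3C4 = 3: row 3 has {6,7,8,9}; col 4 has {1,2,4,5,7,8,9}; box has {1,2,5,7,8,9} → only 3 remains.
R3C9 = 1: row 3 has {3,6,7,8,9}; col 9 has {2,3,4,5,6,7,8,9}; box has {5,6,7,8,9} → only 1 remains.
R4C8 = 2: row 4 has {1,3,4,5,6,7,9}; col 8 has {1,5,6,8,9}; box has {3,4,5,6,7,9} → only 2 remains.
R5C2 = 7: row 5 has {1,2,3,4,5,6,8,9}; col 2 has {1,2,3,6,9}; box has {1,2,3,4,5,6,9} → only 7 remains.
R6C2 = 8: row 6 has {2,3,4,5,6,7,9}; col 2 has {1,2,3,6,7,9}; box has {1,2,3,4,5,6,7,9} → only 8 remains.
R6C7 = 1: row 6 has {2,3,4,5,6,7,8,9}; col 7 has {3,4,5,6,7,9}; box has {2,3,4,5,6,7,9} → only 1 remains.

584276193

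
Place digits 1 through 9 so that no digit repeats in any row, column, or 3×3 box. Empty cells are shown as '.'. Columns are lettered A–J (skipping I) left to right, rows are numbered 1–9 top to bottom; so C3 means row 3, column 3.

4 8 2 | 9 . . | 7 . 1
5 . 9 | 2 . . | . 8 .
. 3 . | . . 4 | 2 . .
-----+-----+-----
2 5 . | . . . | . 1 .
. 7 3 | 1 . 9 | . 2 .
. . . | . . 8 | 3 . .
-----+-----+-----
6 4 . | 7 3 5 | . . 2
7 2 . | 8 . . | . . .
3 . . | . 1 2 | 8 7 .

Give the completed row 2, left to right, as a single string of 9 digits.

569271483

A3 = 1 (sole candidate).
A5 = 8 (sole candidate).
A6 = 9 (sole candidate).
H7 = 9 (sole candidate).
F8 = 6 (sole candidate).
B9 = 9 (sole candidate).
C9 = 5 (sole candidate).
D9 = 4 (sole candidate).
J9 = 6 (sole candidate).
F1 = 3 (sole candidate).
B2 = 6: row 2 has {2,5,8,9}; col 2 has {2,3,4,5,7,8,9}; box has {1,2,3,4,5,8,9} → only 6 remains.
E2 = 7: row 2 has {2,5,6,8,9}; col 5 has {1,3}; box has {2,3,4,9} → only 7 remains.
F2 = 1: row 2 has {2,5,6,7,8,9}; col 6 has {2,3,4,5,6,8,9}; box has {2,3,4,7,9} → only 1 remains.
G2 = 4: row 2 has {1,2,5,6,7,8,9}; col 7 has {2,3,7,8}; box has {1,2,7,8} → only 4 remains.
J2 = 3: row 2 has {1,2,4,5,6,7,8,9}; col 9 has {1,2,6}; box has {1,2,4,7,8} → only 3 remains.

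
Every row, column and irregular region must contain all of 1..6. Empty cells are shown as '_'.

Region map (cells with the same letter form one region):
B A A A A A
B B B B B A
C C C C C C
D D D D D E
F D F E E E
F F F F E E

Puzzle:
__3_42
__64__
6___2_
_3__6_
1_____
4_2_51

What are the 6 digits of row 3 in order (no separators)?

R1C1 = 5: row 1 has {2,3,4}; col 1 has {1,4,6}; region has {4,6} → only 5 remains.
R2C6 = 5: row 2 has {4,6}; col 6 has {1,2}; region has {2,3,4} → only 5 remains.
R4C1 = 2: row 4 has {3,6}; col 1 has {1,4,5,6}; region has {3,6} → only 2 remains.
R4C6 = 4: row 4 has {2,3,6}; col 6 has {1,2,5}; region has {1,5} → only 4 remains.
R5C3 = 5: row 5 has {1}; col 3 has {2,3,6}; region has {1,2,4} → only 5 remains.
R5C5 = 3: row 5 has {1,5}; col 5 has {2,4,5,6}; region has {1,4,5} → only 3 remains.
R5C6 = 6: row 5 has {1,3,5}; col 6 has {1,2,4,5}; region has {1,3,4,5} → only 6 remains.
R6C2 = 6: row 6 has {1,2,4,5}; col 2 has {3}; region has {1,2,4,5} → only 6 remains.
R6C4 = 3: row 6 has {1,2,4,5,6}; col 4 has {4}; region has {1,2,4,5,6} → only 3 remains.
R1C2 = 1: row 1 has {2,3,4,5}; col 2 has {3,6}; region has {2,3,4,5} → only 1 remains.
R1C4 = 6: row 1 has {1,2,3,4,5}; col 4 has {3,4}; region has {1,2,3,4,5} → only 6 remains.
R2C1 = 3: row 2 has {4,5,6}; col 1 has {1,2,4,5,6}; region has {4,5,6} → only 3 remains.
R2C2 = 2: row 2 has {3,4,5,6}; col 2 has {1,3,6}; region has {3,4,5,6} → only 2 remains.
R2C5 = 1: row 2 has {2,3,4,5,6}; col 5 has {2,3,4,5,6}; region has {2,3,4,5,6} → only 1 remains.
R3C6 = 3: row 3 has {2,6}; col 6 has {1,2,4,5,6}; region has {2,6} → only 3 remains.
R4C3 = 1: row 4 has {2,3,4,6}; col 3 has {2,3,5,6}; region has {2,3,6} → only 1 remains.
R4C4 = 5: row 4 has {1,2,3,4,6}; col 4 has {3,4,6}; region has {1,2,3,6} → only 5 remains.
R5C2 = 4: row 5 has {1,3,5,6}; col 2 has {1,2,3,6}; region has {1,2,3,5,6} → only 4 remains.
R5C4 = 2: row 5 has {1,3,4,5,6}; col 4 has {3,4,5,6}; region has {1,3,4,5,6} → only 2 remains.
R3C2 = 5: row 3 has {2,3,6}; col 2 has {1,2,3,4,6}; region has {2,3,6} → only 5 remains.
R3C3 = 4: row 3 has {2,3,5,6}; col 3 has {1,2,3,5,6}; region has {2,3,5,6} → only 4 remains.
R3C4 = 1: row 3 has {2,3,4,5,6}; col 4 has {2,3,4,5,6}; region has {2,3,4,5,6} → only 1 remains.

654123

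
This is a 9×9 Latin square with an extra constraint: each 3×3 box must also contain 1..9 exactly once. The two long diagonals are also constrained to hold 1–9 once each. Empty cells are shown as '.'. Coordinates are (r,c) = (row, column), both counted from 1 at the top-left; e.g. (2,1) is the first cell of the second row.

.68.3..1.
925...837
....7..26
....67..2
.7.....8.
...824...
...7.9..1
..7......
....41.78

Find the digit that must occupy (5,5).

(1,1) = 7 (sole candidate).
(2,5) = 1 (sole candidate).
(2,6) = 6 (sole candidate).
(2,4) = 4 (sole candidate).
(3,6) = 8 (hidden single in row 3).
(6,7) = 7 (hidden single in row 6).
(5,5) = 9: in column 5, 9 can only go here (every other open cell in that column sees a 9).

9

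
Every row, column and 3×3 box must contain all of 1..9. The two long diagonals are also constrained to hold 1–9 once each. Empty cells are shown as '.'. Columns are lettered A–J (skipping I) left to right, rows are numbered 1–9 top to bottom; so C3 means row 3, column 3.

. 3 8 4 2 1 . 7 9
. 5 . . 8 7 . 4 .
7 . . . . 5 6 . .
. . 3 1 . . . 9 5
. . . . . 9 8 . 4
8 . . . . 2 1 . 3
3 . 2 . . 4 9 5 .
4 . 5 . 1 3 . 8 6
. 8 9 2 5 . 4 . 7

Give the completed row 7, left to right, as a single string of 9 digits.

A1 = 6: row 1 has {1,2,3,4,7,8,9}; col 1 has {3,4,7,8}; box has {3,5,7,8}; main diagonal has {1,2,5,7,8,9} → only 6 remains.
G1 = 5: row 1 has {1,2,3,4,6,7,8,9}; col 7 has {1,4,6,8,9}; box has {4,6,7,9} → only 5 remains.
C2 = 1: row 2 has {4,5,7,8}; col 3 has {2,3,5,8,9}; box has {3,5,6,7,8} → only 1 remains.
J2 = 2: row 2 has {1,4,5,7,8}; col 9 has {3,4,5,6,7,9}; box has {4,5,6,7,9} → only 2 remains.
C3 = 4: row 3 has {5,6,7}; col 3 has {1,2,3,5,8,9}; box has {1,3,5,6,7,8}; main diagonal has {1,2,5,6,7,8,9} → only 4 remains.
A4 = 2: row 4 has {1,3,5,9}; col 1 has {3,4,6,7,8}; box has {3,8} → only 2 remains.
F4 = 8: row 4 has {1,2,3,5,9}; col 6 has {1,2,3,4,5,7,9}; box has {1,2,9}; anti-diagonal has {2,4,6,9} → only 8 remains.
G4 = 7: row 4 has {1,2,3,5,8,9}; col 7 has {1,4,5,6,8,9}; box has {1,3,4,5,8,9} → only 7 remains.
E5 = 3: row 5 has {4,8,9}; col 5 has {1,2,5,8}; box has {1,2,8,9}; main diagonal has {1,2,4,5,6,7,8,9}; anti-diagonal has {2,4,6,8,9} → only 3 remains.
H6 = 6: row 6 has {1,2,3,8}; col 8 has {4,5,7,8,9}; box has {1,3,4,5,7,8,9} → only 6 remains.
J7 = 1: row 7 has {2,3,4,5,9}; col 9 has {2,3,4,5,6,7,9}; box has {4,5,6,7,8,9} → only 1 remains.
B8 = 7: row 8 has {1,3,4,5,6,8}; col 2 has {3,5,8}; box has {2,3,4,5,8,9}; anti-diagonal has {2,3,4,6,8,9} → only 7 remains.
D8 = 9: row 8 has {1,3,4,5,6,7,8}; col 4 has {1,2,4}; box has {1,2,3,4,5} → only 9 remains.
G8 = 2: row 8 has {1,3,4,5,6,7,8,9}; col 7 has {1,4,5,6,7,8,9}; box has {1,4,5,6,7,8,9} → only 2 remains.
A9 = 1: row 9 has {2,4,5,7,8,9}; col 1 has {2,3,4,6,7,8}; box has {2,3,4,5,7,8,9}; anti-diagonal has {2,3,4,6,7,8,9} → only 1 remains.
F9 = 6: row 9 has {1,2,4,5,7,8,9}; col 6 has {1,2,3,4,5,7,8,9}; box has {1,2,3,4,5,9} → only 6 remains.
H9 = 3: row 9 has {1,2,4,5,6,7,8,9}; col 8 has {4,5,6,7,8,9}; box has {1,2,4,5,6,7,8,9} → only 3 remains.
A2 = 9: row 2 has {1,2,4,5,7,8}; col 1 has {1,2,3,4,6,7,8}; box has {1,3,4,5,6,7,8} → only 9 remains.
G2 = 3: row 2 has {1,2,4,5,7,8,9}; col 7 has {1,2,4,5,6,7,8,9}; box has {2,4,5,6,7,9} → only 3 remains.
B3 = 2: row 3 has {4,5,6,7}; col 2 has {3,5,7,8}; box has {1,3,4,5,6,7,8,9} → only 2 remains.
D3 = 3: row 3 has {2,4,5,6,7}; col 4 has {1,2,4,9}; box has {1,2,4,5,7,8} → only 3 remains.
E3 = 9: row 3 has {2,3,4,5,6,7}; col 5 has {1,2,3,5,8}; box has {1,2,3,4,5,7,8} → only 9 remains.
H3 = 1: row 3 has {2,3,4,5,6,7,9}; col 8 has {3,4,5,6,7,8,9}; box has {2,3,4,5,6,7,9} → only 1 remains.
J3 = 8: row 3 has {1,2,3,4,5,6,7,9}; col 9 has {1,2,3,4,5,6,7,9}; box has {1,2,3,4,5,6,7,9} → only 8 remains.
A5 = 5: row 5 has {3,4,8,9}; col 1 has {1,2,3,4,6,7,8,9}; box has {2,3,8} → only 5 remains.
H5 = 2: row 5 has {3,4,5,8,9}; col 8 has {1,3,4,5,6,7,8,9}; box has {1,3,4,5,6,7,8,9} → only 2 remains.
C6 = 7: row 6 has {1,2,3,6,8}; col 3 has {1,2,3,4,5,8,9}; box has {2,3,5,8} → only 7 remains.
D6 = 5: row 6 has {1,2,3,6,7,8}; col 4 has {1,2,3,4,9}; box has {1,2,3,8,9}; anti-diagonal has {1,2,3,4,6,7,8,9} → only 5 remains.
E6 = 4: row 6 has {1,2,3,5,6,7,8}; col 5 has {1,2,3,5,8,9}; box has {1,2,3,5,8,9} → only 4 remains.
B7 = 6: row 7 has {1,2,3,4,5,9}; col 2 has {2,3,5,7,8}; box has {1,2,3,4,5,7,8,9} → only 6 remains.
E7 = 7: row 7 has {1,2,3,4,5,6,9}; col 5 has {1,2,3,4,5,8,9}; box has {1,2,3,4,5,6,9} → only 7 remains.
D2 = 6: row 2 has {1,2,3,4,5,7,8,9}; col 4 has {1,2,3,4,5,9}; box has {1,2,3,4,5,7,8,9} → only 6 remains.
B4 = 4: row 4 has {1,2,3,5,7,8,9}; col 2 has {2,3,5,6,7,8}; box has {2,3,5,7,8} → only 4 remains.
E4 = 6: row 4 has {1,2,3,4,5,7,8,9}; col 5 has {1,2,3,4,5,7,8,9}; box has {1,2,3,4,5,8,9} → only 6 remains.
B5 = 1: row 5 has {2,3,4,5,8,9}; col 2 has {2,3,4,5,6,7,8}; box has {2,3,4,5,7,8} → only 1 remains.
C5 = 6: row 5 has {1,2,3,4,5,8,9}; col 3 has {1,2,3,4,5,7,8,9}; box has {1,2,3,4,5,7,8} → only 6 remains.
D5 = 7: row 5 has {1,2,3,4,5,6,8,9}; col 4 has {1,2,3,4,5,6,9}; box has {1,2,3,4,5,6,8,9} → only 7 remains.
B6 = 9: row 6 has {1,2,3,4,5,6,7,8}; col 2 has {1,2,3,4,5,6,7,8}; box has {1,2,3,4,5,6,7,8} → only 9 remains.
D7 = 8: row 7 has {1,2,3,4,5,6,7,9}; col 4 has {1,2,3,4,5,6,7,9}; box has {1,2,3,4,5,6,7,9} → only 8 remains.

362874951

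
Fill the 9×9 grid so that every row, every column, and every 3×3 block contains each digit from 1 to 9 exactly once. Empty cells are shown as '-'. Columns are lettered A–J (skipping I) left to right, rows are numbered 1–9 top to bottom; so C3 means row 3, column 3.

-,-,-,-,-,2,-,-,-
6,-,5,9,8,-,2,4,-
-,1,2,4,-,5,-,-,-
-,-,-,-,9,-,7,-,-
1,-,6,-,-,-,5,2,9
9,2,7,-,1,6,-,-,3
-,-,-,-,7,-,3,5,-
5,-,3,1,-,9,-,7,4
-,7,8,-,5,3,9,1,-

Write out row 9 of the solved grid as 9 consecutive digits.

B2 = 3: row 2 has {2,4,5,6,8,9}; col 2 has {1,2,7}; box has {1,2,5,6} → only 3 remains.
C4 = 4: row 4 has {7,9}; col 3 has {2,3,5,6,7,8}; box has {1,2,6,7,9} → only 4 remains.
F4 = 8: row 4 has {4,7,9}; col 6 has {2,3,5,6,9}; box has {1,6,9} → only 8 remains.
H4 = 6: row 4 has {4,7,8,9}; col 8 has {1,2,4,5,7}; box has {2,3,5,7,9} → only 6 remains.
J4 = 1: row 4 has {4,6,7,8,9}; col 9 has {3,4,9}; box has {2,3,5,6,7,9} → only 1 remains.
B5 = 8: row 5 has {1,2,5,6,9}; col 2 has {1,2,3,7}; box has {1,2,4,6,7,9} → only 8 remains.
D6 = 5: row 6 has {1,2,3,6,7,9}; col 4 has {1,4,9}; box has {1,6,8,9} → only 5 remains.
H6 = 8: row 6 has {1,2,3,5,6,7,9}; col 8 has {1,2,4,5,6,7}; box has {1,2,3,5,6,7,9} → only 8 remains.
F7 = 4: row 7 has {3,5,7}; col 6 has {2,3,5,6,8,9}; box has {1,3,5,7,9} → only 4 remains.
B8 = 6: row 8 has {1,3,4,5,7,9}; col 2 has {1,2,3,7,8}; box has {3,5,7,8} → only 6 remains.
E8 = 2: row 8 has {1,3,4,5,6,7,9}; col 5 has {1,5,7,8,9}; box has {1,3,4,5,7,9} → only 2 remains.
G8 = 8: row 8 has {1,2,3,4,5,6,7,9}; col 7 has {2,3,5,7,9}; box has {1,3,4,5,7,9} → only 8 remains.
D9 = 6: row 9 has {1,3,5,7,8,9}; col 4 has {1,4,5,9}; box has {1,2,3,4,5,7,9} → only 6 remains.
J9 = 2: row 9 has {1,3,5,6,7,8,9}; col 9 has {1,3,4,9}; box has {1,3,4,5,7,8,9} → only 2 remains.
C1 = 9: row 1 has {2}; col 3 has {2,3,4,5,6,7,8}; box has {1,2,3,5,6} → only 9 remains.
H1 = 3: row 1 has {2,9}; col 8 has {1,2,4,5,6,7,8}; box has {2,4} → only 3 remains.
J2 = 7: row 2 has {2,3,4,5,6,8,9}; col 9 has {1,2,3,4,9}; box has {2,3,4} → only 7 remains.
G3 = 6: row 3 has {1,2,4,5}; col 7 has {2,3,5,7,8,9}; box has {2,3,4,7} → only 6 remains.
H3 = 9: row 3 has {1,2,4,5,6}; col 8 has {1,2,3,4,5,6,7,8}; box has {2,3,4,6,7} → only 9 remains.
J3 = 8: row 3 has {1,2,4,5,6,9}; col 9 has {1,2,3,4,7,9}; box has {2,3,4,6,7,9} → only 8 remains.
A4 = 3: row 4 has {1,4,6,7,8,9}; col 1 has {1,5,6,9}; box has {1,2,4,6,7,8,9} → only 3 remains.
B4 = 5: row 4 has {1,3,4,6,7,8,9}; col 2 has {1,2,3,6,7,8}; box has {1,2,3,4,6,7,8,9} → only 5 remains.
D4 = 2: row 4 has {1,3,4,5,6,7,8,9}; col 4 has {1,4,5,6,9}; box has {1,5,6,8,9} → only 2 remains.
F5 = 7: row 5 has {1,2,5,6,8,9}; col 6 has {2,3,4,5,6,8,9}; box has {1,2,5,6,8,9} → only 7 remains.
G6 = 4: row 6 has {1,2,3,5,6,7,8,9}; col 7 has {2,3,5,6,7,8,9}; box has {1,2,3,5,6,7,8,9} → only 4 remains.
A7 = 2: row 7 has {3,4,5,7}; col 1 has {1,3,5,6,9}; box has {3,5,6,7,8} → only 2 remains.
B7 = 9: row 7 has {2,3,4,5,7}; col 2 has {1,2,3,5,6,7,8}; box has {2,3,5,6,7,8} → only 9 remains.
C7 = 1: row 7 has {2,3,4,5,7,9}; col 3 has {2,3,4,5,6,7,8,9}; box has {2,3,5,6,7,8,9} → only 1 remains.
D7 = 8: row 7 has {1,2,3,4,5,7,9}; col 4 has {1,2,4,5,6,9}; box has {1,2,3,4,5,6,7,9} → only 8 remains.
J7 = 6: row 7 has {1,2,3,4,5,7,8,9}; col 9 has {1,2,3,4,7,8,9}; box has {1,2,3,4,5,7,8,9} → only 6 remains.
A9 = 4: row 9 has {1,2,3,5,6,7,8,9}; col 1 has {1,2,3,5,6,9}; box has {1,2,3,5,6,7,8,9} → only 4 remains.

478653912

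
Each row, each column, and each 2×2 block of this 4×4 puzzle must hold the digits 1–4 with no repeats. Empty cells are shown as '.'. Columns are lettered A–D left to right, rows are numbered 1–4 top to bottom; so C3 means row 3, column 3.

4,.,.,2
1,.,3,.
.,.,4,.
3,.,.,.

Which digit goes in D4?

1

B1 = 3: row 1 has {2,4}; col 2 has {}; box has {1,4} → only 3 remains.
C1 = 1: row 1 has {2,3,4}; col 3 has {3,4}; box has {2,3} → only 1 remains.
B2 = 2: row 2 has {1,3}; col 2 has {3}; box has {1,3,4} → only 2 remains.
D2 = 4: row 2 has {1,2,3}; col 4 has {2}; box has {1,2,3} → only 4 remains.
A3 = 2: row 3 has {4}; col 1 has {1,3,4}; box has {3} → only 2 remains.
B3 = 1: row 3 has {2,4}; col 2 has {2,3}; box has {2,3} → only 1 remains.
D3 = 3: row 3 has {1,2,4}; col 4 has {2,4}; box has {4} → only 3 remains.
B4 = 4: row 4 has {3}; col 2 has {1,2,3}; box has {1,2,3} → only 4 remains.
C4 = 2: row 4 has {3,4}; col 3 has {1,3,4}; box has {3,4} → only 2 remains.
D4 = 1: row 4 has {2,3,4}; col 4 has {2,3,4}; box has {2,3,4} → only 1 remains.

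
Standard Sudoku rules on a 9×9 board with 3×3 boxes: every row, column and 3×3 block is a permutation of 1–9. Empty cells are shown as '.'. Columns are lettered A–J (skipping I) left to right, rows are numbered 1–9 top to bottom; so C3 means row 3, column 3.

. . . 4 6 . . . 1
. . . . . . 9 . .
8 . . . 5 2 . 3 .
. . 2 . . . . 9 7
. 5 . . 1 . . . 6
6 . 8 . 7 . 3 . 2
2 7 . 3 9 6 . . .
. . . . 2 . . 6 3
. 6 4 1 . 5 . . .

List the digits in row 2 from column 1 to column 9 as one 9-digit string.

426831975

J3 = 4 (sole candidate).
E9 = 8 (sole candidate).
J9 = 9 (sole candidate).
E2 = 3: row 2 has {9}; col 5 has {1,2,5,6,7,8,9}; box has {2,4,5,6} → only 3 remains.
E4 = 4 (sole candidate).
F6 = 9 (sole candidate).
D8 = 7 (sole candidate).
F8 = 4 (sole candidate).
A9 = 3 (sole candidate).
D2 = 8: row 2 has {3,9}; col 4 has {1,3,4,7}; box has {2,3,4,5,6} → only 8 remains.
J2 = 5: row 2 has {3,8,9}; col 9 has {1,2,3,4,6,7,9}; box has {1,3,4,9} → only 5 remains.
D3 = 9 (sole candidate).
A4 = 1 (sole candidate).
B4 = 3 (sole candidate).
F4 = 8 (sole candidate).
G4 = 5 (sole candidate).
D5 = 2 (sole candidate).
F5 = 3 (sole candidate).
B6 = 4 (sole candidate).
D6 = 5 (sole candidate).
H6 = 1 (sole candidate).
J7 = 8 (sole candidate).
G8 = 1 (sole candidate).
F1 = 7 (sole candidate).
F2 = 1: row 2 has {3,5,8,9}; col 6 has {2,3,4,5,6,7,8,9}; box has {2,3,4,5,6,7,8,9} → only 1 remains.
B3 = 1 (sole candidate).
D4 = 6 (sole candidate).
G7 = 4 (sole candidate).
H7 = 5 (sole candidate).
B2 = 2: row 2 has {1,3,5,8,9}; col 2 has {1,3,4,5,6,7}; box has {1,8} → only 2 remains.
H2 = 7: row 2 has {1,2,3,5,8,9}; col 8 has {1,3,5,6,9}; box has {1,3,4,5,9} → only 7 remains.
G3 = 6 (sole candidate).
G5 = 8 (sole candidate).
H5 = 4 (sole candidate).
C7 = 1 (sole candidate).
H9 = 2 (sole candidate).
B1 = 9 (sole candidate).
G1 = 2 (sole candidate).
H1 = 8 (sole candidate).
A2 = 4: row 2 has {1,2,3,5,7,8,9}; col 1 has {1,2,3,6,8}; box has {1,2,8,9} → only 4 remains.
C2 = 6: row 2 has {1,2,3,4,5,7,8,9}; col 3 has {1,2,4,8}; box has {1,2,4,8,9} → only 6 remains.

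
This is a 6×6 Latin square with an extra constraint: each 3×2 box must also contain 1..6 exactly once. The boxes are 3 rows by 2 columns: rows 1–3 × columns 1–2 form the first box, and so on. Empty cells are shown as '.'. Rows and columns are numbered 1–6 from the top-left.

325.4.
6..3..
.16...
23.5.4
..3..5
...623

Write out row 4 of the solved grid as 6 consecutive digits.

231564

row 1, column 4 = 1 (sole candidate).
row 1, column 6 = 6 (sole candidate).
row 3, column 6 = 2 (sole candidate).
row 4, column 3 = 1: row 4 has {2,3,4,5}; col 3 has {3,5,6}; box has {3,5,6} → only 1 remains.
row 4, column 5 = 6: row 4 has {1,2,3,4,5}; col 5 has {2,4}; box has {2,3,4,5} → only 6 remains.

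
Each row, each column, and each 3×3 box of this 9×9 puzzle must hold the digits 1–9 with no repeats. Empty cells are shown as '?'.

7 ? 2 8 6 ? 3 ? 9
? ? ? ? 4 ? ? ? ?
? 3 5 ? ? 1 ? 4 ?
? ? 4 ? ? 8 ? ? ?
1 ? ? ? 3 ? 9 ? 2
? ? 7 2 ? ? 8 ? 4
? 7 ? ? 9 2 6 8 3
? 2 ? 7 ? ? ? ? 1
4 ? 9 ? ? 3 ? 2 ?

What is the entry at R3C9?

R1C6 = 5: row 1 has {2,3,6,7,8,9}; col 6 has {1,2,3,8}; box has {1,4,6,8} → only 5 remains.
R1C8 = 1: row 1 has {2,3,5,6,7,8,9}; col 8 has {2,4,8}; box has {3,4,9} → only 1 remains.
R3C4 = 9: row 3 has {1,3,4,5}; col 4 has {2,7,8}; box has {1,4,5,6,8} → only 9 remains.
R7C1 = 5: row 7 has {2,3,6,7,8,9}; col 1 has {1,4,7}; box has {2,4,7,9} → only 5 remains.
R7C3 = 1: row 7 has {2,3,5,6,7,8,9}; col 3 has {2,4,5,7,9}; box has {2,4,5,7,9} → only 1 remains.
R7C4 = 4: row 7 has {1,2,3,5,6,7,8,9}; col 4 has {2,7,8,9}; box has {2,3,7,9} → only 4 remains.
R8C6 = 6: row 8 has {1,2,7}; col 6 has {1,2,3,5,8}; box has {2,3,4,7,9} → only 6 remains.
R1C2 = 4: row 1 has {1,2,3,5,6,7,8,9}; col 2 has {2,3,7}; box has {2,3,5,7} → only 4 remains.
R2C4 = 3: row 2 has {4}; col 4 has {2,4,7,8,9}; box has {1,4,5,6,8,9} → only 3 remains.
R2C6 = 7: row 2 has {3,4}; col 6 has {1,2,3,5,6,8}; box has {1,3,4,5,6,8,9} → only 7 remains.
R3C5 = 2: row 3 has {1,3,4,5,9}; col 5 has {3,4,6,9}; box has {1,3,4,5,6,7,8,9} → only 2 remains.
R3C7 = 7: row 3 has {1,2,3,4,5,9}; col 7 has {3,6,8,9}; box has {1,3,4,9} → only 7 remains.
R5C6 = 4: row 5 has {1,2,3,9}; col 6 has {1,2,3,5,6,7,8}; box has {2,3,8} → only 4 remains.
R6C6 = 9: row 6 has {2,4,7,8}; col 6 has {1,2,3,4,5,6,7,8}; box has {2,3,4,8} → only 9 remains.
R9C7 = 5: row 9 has {2,3,4,9}; col 7 has {3,6,7,8,9}; box has {1,2,3,6,8} → only 5 remains.
R9C9 = 7: row 9 has {2,3,4,5,9}; col 9 has {1,2,3,4,9}; box has {1,2,3,5,6,8} → only 7 remains.
R2C7 = 2: row 2 has {3,4,7}; col 7 has {3,5,6,7,8,9}; box has {1,3,4,7,9} → only 2 remains.
R4C7 = 1: row 4 has {4,8}; col 7 has {2,3,5,6,7,8,9}; box has {2,4,8,9} → only 1 remains.
R8C7 = 4: row 8 has {1,2,6,7}; col 7 has {1,2,3,5,6,7,8,9}; box has {1,2,3,5,6,7,8} → only 4 remains.
R8C8 = 9: row 8 has {1,2,4,6,7}; col 8 has {1,2,4,8}; box has {1,2,3,4,5,6,7,8} → only 9 remains.
R9C4 = 1: row 9 has {2,3,4,5,7,9}; col 4 has {2,3,4,7,8,9}; box has {2,3,4,6,7,9} → only 1 remains.
R9C5 = 8: row 9 has {1,2,3,4,5,7,9}; col 5 has {2,3,4,6,9}; box has {1,2,3,4,6,7,9} → only 8 remains.
R8C5 = 5: row 8 has {1,2,4,6,7,9}; col 5 has {2,3,4,6,8,9}; box has {1,2,3,4,6,7,8,9} → only 5 remains.
R9C2 = 6: row 9 has {1,2,3,4,5,7,8,9}; col 2 has {2,3,4,7}; box has {1,2,4,5,7,9} → only 6 remains.
R4C5 = 7: row 4 has {1,4,8}; col 5 has {2,3,4,5,6,8,9}; box has {2,3,4,8,9} → only 7 remains.
R6C2 = 5: row 6 has {2,4,7,8,9}; col 2 has {2,3,4,6,7}; box has {1,4,7} → only 5 remains.
R6C5 = 1: row 6 has {2,4,5,7,8,9}; col 5 has {2,3,4,5,6,7,8,9}; box has {2,3,4,7,8,9} → only 1 remains.
R4C2 = 9: row 4 has {1,4,7,8}; col 2 has {2,3,4,5,6,7}; box has {1,4,5,7} → only 9 remains.
R5C2 = 8: row 5 has {1,2,3,4,9}; col 2 has {2,3,4,5,6,7,9}; box has {1,4,5,7,9} → only 8 remains.
R5C3 = 6: row 5 has {1,2,3,4,8,9}; col 3 has {1,2,4,5,7,9}; box has {1,4,5,7,8,9} → only 6 remains.
R5C4 = 5: row 5 has {1,2,3,4,6,8,9}; col 4 has {1,2,3,4,7,8,9}; box has {1,2,3,4,7,8,9} → only 5 remains.
R5C8 = 7: row 5 has {1,2,3,4,5,6,8,9}; col 8 has {1,2,4,8,9}; box has {1,2,4,8,9} → only 7 remains.
R6C1 = 3: row 6 has {1,2,4,5,7,8,9}; col 1 has {1,4,5,7}; box has {1,4,5,6,7,8,9} → only 3 remains.
R6C8 = 6: row 6 has {1,2,3,4,5,7,8,9}; col 8 has {1,2,4,7,8,9}; box has {1,2,4,7,8,9} → only 6 remains.
R8C1 = 8: row 8 has {1,2,4,5,6,7,9}; col 1 has {1,3,4,5,7}; box has {1,2,4,5,6,7,9} → only 8 remains.
R8C3 = 3: row 8 has {1,2,4,5,6,7,8,9}; col 3 has {1,2,4,5,6,7,9}; box has {1,2,4,5,6,7,8,9} → only 3 remains.
R2C2 = 1: row 2 has {2,3,4,7}; col 2 has {2,3,4,5,6,7,8,9}; box has {2,3,4,5,7} → only 1 remains.
R2C3 = 8: row 2 has {1,2,3,4,7}; col 3 has {1,2,3,4,5,6,7,9}; box has {1,2,3,4,5,7} → only 8 remains.
R2C8 = 5: row 2 has {1,2,3,4,7,8}; col 8 has {1,2,4,6,7,8,9}; box has {1,2,3,4,7,9} → only 5 remains.
R2C9 = 6: row 2 has {1,2,3,4,5,7,8}; col 9 has {1,2,3,4,7,9}; box has {1,2,3,4,5,7,9} → only 6 remains.
R3C1 = 6: row 3 has {1,2,3,4,5,7,9}; col 1 has {1,3,4,5,7,8}; box has {1,2,3,4,5,7,8} → only 6 remains.
R3C9 = 8: row 3 has {1,2,3,4,5,6,7,9}; col 9 has {1,2,3,4,6,7,9}; box has {1,2,3,4,5,6,7,9} → only 8 remains.

8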